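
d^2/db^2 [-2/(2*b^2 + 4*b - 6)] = 2*(b^2 + 2*b - 4*(b + 1)^2 - 3)/(b^2 + 2*b - 3)^3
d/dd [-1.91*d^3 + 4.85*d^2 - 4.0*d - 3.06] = -5.73*d^2 + 9.7*d - 4.0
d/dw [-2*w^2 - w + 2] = -4*w - 1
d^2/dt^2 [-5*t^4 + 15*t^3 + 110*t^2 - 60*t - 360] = -60*t^2 + 90*t + 220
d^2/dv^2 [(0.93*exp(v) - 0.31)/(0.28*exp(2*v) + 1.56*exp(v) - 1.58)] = (0.072912*exp(4*v) - 0.50344*exp(3*v) + 2.062368*exp(2*v) + 0.989272*exp(v) + 1.557564)*exp(v)/(0.021952*exp(6*v) + 0.366912*exp(5*v) + 1.672608*exp(4*v) - 0.344448*exp(3*v) - 9.438288*exp(2*v) + 11.683152*exp(v) - 3.944312)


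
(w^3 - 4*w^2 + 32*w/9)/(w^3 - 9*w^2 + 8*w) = (w^2 - 4*w + 32/9)/(w^2 - 9*w + 8)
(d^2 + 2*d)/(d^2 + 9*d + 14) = d/(d + 7)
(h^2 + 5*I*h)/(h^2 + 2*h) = (h + 5*I)/(h + 2)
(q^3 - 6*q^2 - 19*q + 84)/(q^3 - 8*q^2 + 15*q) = (q^2 - 3*q - 28)/(q*(q - 5))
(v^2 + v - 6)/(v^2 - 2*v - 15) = (v - 2)/(v - 5)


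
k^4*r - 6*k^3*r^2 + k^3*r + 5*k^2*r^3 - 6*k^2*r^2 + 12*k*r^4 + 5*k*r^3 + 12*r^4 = (k - 4*r)*(k - 3*r)*(k + r)*(k*r + r)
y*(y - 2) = y^2 - 2*y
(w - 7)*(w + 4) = w^2 - 3*w - 28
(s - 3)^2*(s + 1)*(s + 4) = s^4 - s^3 - 17*s^2 + 21*s + 36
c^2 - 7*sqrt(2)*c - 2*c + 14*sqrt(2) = (c - 2)*(c - 7*sqrt(2))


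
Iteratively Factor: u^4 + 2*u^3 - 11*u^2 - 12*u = (u)*(u^3 + 2*u^2 - 11*u - 12) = u*(u + 4)*(u^2 - 2*u - 3) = u*(u - 3)*(u + 4)*(u + 1)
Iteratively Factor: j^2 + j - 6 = (j - 2)*(j + 3)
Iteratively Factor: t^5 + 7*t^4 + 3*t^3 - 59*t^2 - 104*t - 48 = (t + 1)*(t^4 + 6*t^3 - 3*t^2 - 56*t - 48) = (t + 1)*(t + 4)*(t^3 + 2*t^2 - 11*t - 12) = (t + 1)*(t + 4)^2*(t^2 - 2*t - 3) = (t - 3)*(t + 1)*(t + 4)^2*(t + 1)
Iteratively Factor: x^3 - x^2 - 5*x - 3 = (x + 1)*(x^2 - 2*x - 3) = (x + 1)^2*(x - 3)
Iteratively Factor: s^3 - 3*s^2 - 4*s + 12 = (s + 2)*(s^2 - 5*s + 6) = (s - 2)*(s + 2)*(s - 3)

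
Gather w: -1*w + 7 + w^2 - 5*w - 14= w^2 - 6*w - 7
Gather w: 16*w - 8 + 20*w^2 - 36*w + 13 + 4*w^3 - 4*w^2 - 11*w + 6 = 4*w^3 + 16*w^2 - 31*w + 11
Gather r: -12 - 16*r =-16*r - 12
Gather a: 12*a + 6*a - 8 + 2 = 18*a - 6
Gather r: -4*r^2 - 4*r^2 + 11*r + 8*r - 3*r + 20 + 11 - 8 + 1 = -8*r^2 + 16*r + 24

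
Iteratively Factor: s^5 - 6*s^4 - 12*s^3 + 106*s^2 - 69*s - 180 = (s - 3)*(s^4 - 3*s^3 - 21*s^2 + 43*s + 60) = (s - 3)*(s + 4)*(s^3 - 7*s^2 + 7*s + 15) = (s - 5)*(s - 3)*(s + 4)*(s^2 - 2*s - 3) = (s - 5)*(s - 3)^2*(s + 4)*(s + 1)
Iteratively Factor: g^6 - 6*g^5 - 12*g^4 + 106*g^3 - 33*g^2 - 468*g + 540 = (g + 3)*(g^5 - 9*g^4 + 15*g^3 + 61*g^2 - 216*g + 180) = (g - 2)*(g + 3)*(g^4 - 7*g^3 + g^2 + 63*g - 90) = (g - 2)*(g + 3)^2*(g^3 - 10*g^2 + 31*g - 30) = (g - 5)*(g - 2)*(g + 3)^2*(g^2 - 5*g + 6) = (g - 5)*(g - 3)*(g - 2)*(g + 3)^2*(g - 2)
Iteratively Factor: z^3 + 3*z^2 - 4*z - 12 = (z + 2)*(z^2 + z - 6) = (z + 2)*(z + 3)*(z - 2)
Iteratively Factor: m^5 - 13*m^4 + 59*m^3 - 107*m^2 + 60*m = (m - 4)*(m^4 - 9*m^3 + 23*m^2 - 15*m) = m*(m - 4)*(m^3 - 9*m^2 + 23*m - 15) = m*(m - 4)*(m - 1)*(m^2 - 8*m + 15) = m*(m - 5)*(m - 4)*(m - 1)*(m - 3)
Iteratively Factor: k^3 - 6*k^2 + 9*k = (k - 3)*(k^2 - 3*k) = (k - 3)^2*(k)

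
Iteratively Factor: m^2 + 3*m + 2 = (m + 2)*(m + 1)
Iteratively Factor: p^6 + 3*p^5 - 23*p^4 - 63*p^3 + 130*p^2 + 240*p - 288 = (p + 3)*(p^5 - 23*p^3 + 6*p^2 + 112*p - 96) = (p - 2)*(p + 3)*(p^4 + 2*p^3 - 19*p^2 - 32*p + 48) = (p - 2)*(p - 1)*(p + 3)*(p^3 + 3*p^2 - 16*p - 48) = (p - 2)*(p - 1)*(p + 3)^2*(p^2 - 16) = (p - 2)*(p - 1)*(p + 3)^2*(p + 4)*(p - 4)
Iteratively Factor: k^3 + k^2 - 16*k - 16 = (k + 4)*(k^2 - 3*k - 4) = (k - 4)*(k + 4)*(k + 1)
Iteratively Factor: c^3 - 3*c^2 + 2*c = (c)*(c^2 - 3*c + 2) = c*(c - 1)*(c - 2)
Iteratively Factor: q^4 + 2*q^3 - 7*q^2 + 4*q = (q + 4)*(q^3 - 2*q^2 + q) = q*(q + 4)*(q^2 - 2*q + 1) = q*(q - 1)*(q + 4)*(q - 1)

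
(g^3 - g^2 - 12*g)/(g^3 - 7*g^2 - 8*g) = (-g^2 + g + 12)/(-g^2 + 7*g + 8)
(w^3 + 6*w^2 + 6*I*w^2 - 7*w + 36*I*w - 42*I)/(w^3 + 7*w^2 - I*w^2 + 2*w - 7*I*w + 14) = (w^2 + w*(-1 + 6*I) - 6*I)/(w^2 - I*w + 2)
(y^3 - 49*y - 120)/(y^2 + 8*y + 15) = y - 8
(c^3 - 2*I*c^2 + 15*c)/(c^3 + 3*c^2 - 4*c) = (c^2 - 2*I*c + 15)/(c^2 + 3*c - 4)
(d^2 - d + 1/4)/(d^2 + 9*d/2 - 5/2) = (d - 1/2)/(d + 5)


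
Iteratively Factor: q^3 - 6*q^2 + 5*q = (q - 1)*(q^2 - 5*q) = q*(q - 1)*(q - 5)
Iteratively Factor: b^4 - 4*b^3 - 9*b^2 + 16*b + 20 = (b - 5)*(b^3 + b^2 - 4*b - 4) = (b - 5)*(b - 2)*(b^2 + 3*b + 2) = (b - 5)*(b - 2)*(b + 1)*(b + 2)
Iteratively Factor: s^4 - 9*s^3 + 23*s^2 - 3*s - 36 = (s + 1)*(s^3 - 10*s^2 + 33*s - 36) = (s - 3)*(s + 1)*(s^2 - 7*s + 12) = (s - 4)*(s - 3)*(s + 1)*(s - 3)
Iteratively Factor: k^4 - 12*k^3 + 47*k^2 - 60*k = (k - 3)*(k^3 - 9*k^2 + 20*k) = (k - 5)*(k - 3)*(k^2 - 4*k) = (k - 5)*(k - 4)*(k - 3)*(k)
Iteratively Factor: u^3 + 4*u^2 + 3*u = (u + 3)*(u^2 + u) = (u + 1)*(u + 3)*(u)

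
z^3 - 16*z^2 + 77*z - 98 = (z - 7)^2*(z - 2)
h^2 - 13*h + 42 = (h - 7)*(h - 6)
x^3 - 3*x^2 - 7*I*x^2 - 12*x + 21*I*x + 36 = (x - 3)*(x - 4*I)*(x - 3*I)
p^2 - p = p*(p - 1)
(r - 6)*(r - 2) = r^2 - 8*r + 12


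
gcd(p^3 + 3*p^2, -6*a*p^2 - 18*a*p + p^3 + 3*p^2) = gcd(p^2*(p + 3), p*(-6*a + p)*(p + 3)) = p^2 + 3*p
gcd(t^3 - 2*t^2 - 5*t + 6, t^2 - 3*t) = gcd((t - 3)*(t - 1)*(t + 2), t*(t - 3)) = t - 3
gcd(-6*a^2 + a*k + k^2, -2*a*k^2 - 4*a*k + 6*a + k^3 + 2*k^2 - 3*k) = 2*a - k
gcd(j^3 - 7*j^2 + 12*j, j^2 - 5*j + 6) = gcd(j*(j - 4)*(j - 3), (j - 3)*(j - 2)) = j - 3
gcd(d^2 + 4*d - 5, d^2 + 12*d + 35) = d + 5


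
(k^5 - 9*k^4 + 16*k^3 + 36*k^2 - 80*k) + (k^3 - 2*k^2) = k^5 - 9*k^4 + 17*k^3 + 34*k^2 - 80*k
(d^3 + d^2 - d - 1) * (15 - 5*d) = -5*d^4 + 10*d^3 + 20*d^2 - 10*d - 15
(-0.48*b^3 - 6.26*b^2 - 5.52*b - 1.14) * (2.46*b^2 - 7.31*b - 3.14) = -1.1808*b^5 - 11.8908*b^4 + 33.6886*b^3 + 57.2032*b^2 + 25.6662*b + 3.5796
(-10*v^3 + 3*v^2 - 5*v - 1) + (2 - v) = -10*v^3 + 3*v^2 - 6*v + 1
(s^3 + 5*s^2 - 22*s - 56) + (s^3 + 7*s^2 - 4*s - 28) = 2*s^3 + 12*s^2 - 26*s - 84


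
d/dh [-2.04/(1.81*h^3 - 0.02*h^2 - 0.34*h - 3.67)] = (11.0772*h^2 - 0.0816*h - 0.6936)/(-1.81*h^3 + 0.02*h^2 + 0.34*h + 3.67)^2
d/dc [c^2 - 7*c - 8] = 2*c - 7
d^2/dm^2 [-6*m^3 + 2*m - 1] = -36*m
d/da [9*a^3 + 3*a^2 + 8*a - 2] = 27*a^2 + 6*a + 8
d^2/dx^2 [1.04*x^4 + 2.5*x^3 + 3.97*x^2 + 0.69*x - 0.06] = 12.48*x^2 + 15.0*x + 7.94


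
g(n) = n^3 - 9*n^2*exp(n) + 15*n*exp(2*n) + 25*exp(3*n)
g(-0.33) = 5.99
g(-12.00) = -1728.01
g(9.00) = 13310064204459.32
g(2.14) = 17328.48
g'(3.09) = 845042.35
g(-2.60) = -22.30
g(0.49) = 124.91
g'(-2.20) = 13.56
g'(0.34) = 248.02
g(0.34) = 77.97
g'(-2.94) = 24.42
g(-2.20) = -15.85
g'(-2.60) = 18.92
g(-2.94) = -29.64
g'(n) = -9*n^2*exp(n) + 3*n^2 + 30*n*exp(2*n) - 18*n*exp(n) + 75*exp(3*n) + 15*exp(2*n)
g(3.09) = 285896.42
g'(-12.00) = 431.99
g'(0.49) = 388.12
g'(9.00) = 39922323916734.26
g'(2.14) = 51107.70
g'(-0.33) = 34.40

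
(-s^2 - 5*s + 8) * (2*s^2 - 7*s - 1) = -2*s^4 - 3*s^3 + 52*s^2 - 51*s - 8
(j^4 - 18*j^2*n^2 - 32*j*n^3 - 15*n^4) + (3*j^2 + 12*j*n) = j^4 - 18*j^2*n^2 + 3*j^2 - 32*j*n^3 + 12*j*n - 15*n^4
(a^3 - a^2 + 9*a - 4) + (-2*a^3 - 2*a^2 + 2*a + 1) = -a^3 - 3*a^2 + 11*a - 3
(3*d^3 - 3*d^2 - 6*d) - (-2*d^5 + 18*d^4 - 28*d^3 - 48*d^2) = 2*d^5 - 18*d^4 + 31*d^3 + 45*d^2 - 6*d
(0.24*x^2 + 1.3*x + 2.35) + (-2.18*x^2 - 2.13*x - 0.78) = -1.94*x^2 - 0.83*x + 1.57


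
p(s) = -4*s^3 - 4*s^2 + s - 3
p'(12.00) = -1823.00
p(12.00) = -7479.00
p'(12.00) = -1823.00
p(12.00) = -7479.00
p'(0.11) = -0.03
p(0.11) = -2.94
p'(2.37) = -85.36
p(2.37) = -76.35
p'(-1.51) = -14.28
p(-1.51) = 0.14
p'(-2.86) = -74.28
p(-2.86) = 55.00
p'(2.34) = -83.43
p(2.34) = -73.81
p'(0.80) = -13.08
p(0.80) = -6.81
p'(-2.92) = -77.96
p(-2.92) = 59.56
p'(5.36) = -386.64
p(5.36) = -728.52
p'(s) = -12*s^2 - 8*s + 1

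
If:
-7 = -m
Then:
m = 7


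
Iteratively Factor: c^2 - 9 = (c - 3)*(c + 3)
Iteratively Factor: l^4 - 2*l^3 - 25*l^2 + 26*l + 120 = (l + 2)*(l^3 - 4*l^2 - 17*l + 60) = (l - 3)*(l + 2)*(l^2 - l - 20) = (l - 3)*(l + 2)*(l + 4)*(l - 5)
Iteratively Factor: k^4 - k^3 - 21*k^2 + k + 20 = (k - 1)*(k^3 - 21*k - 20) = (k - 5)*(k - 1)*(k^2 + 5*k + 4) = (k - 5)*(k - 1)*(k + 1)*(k + 4)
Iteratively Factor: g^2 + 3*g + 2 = (g + 1)*(g + 2)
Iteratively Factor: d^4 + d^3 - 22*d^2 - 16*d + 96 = (d + 3)*(d^3 - 2*d^2 - 16*d + 32) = (d + 3)*(d + 4)*(d^2 - 6*d + 8) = (d - 4)*(d + 3)*(d + 4)*(d - 2)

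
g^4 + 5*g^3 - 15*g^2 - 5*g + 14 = (g - 2)*(g - 1)*(g + 1)*(g + 7)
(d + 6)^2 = d^2 + 12*d + 36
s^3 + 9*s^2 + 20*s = s*(s + 4)*(s + 5)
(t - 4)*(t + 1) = t^2 - 3*t - 4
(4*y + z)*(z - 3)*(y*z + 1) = 4*y^2*z^2 - 12*y^2*z + y*z^3 - 3*y*z^2 + 4*y*z - 12*y + z^2 - 3*z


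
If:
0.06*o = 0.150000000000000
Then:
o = 2.50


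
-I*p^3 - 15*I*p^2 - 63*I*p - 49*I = (p + 7)^2*(-I*p - I)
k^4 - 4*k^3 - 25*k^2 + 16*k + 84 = (k - 7)*(k - 2)*(k + 2)*(k + 3)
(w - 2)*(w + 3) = w^2 + w - 6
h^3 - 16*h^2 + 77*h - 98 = (h - 7)^2*(h - 2)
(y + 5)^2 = y^2 + 10*y + 25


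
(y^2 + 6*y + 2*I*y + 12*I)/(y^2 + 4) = (y + 6)/(y - 2*I)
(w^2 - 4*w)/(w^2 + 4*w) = (w - 4)/(w + 4)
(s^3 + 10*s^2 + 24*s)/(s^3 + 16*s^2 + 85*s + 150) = s*(s + 4)/(s^2 + 10*s + 25)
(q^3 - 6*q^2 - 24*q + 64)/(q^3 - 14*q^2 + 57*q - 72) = (q^2 + 2*q - 8)/(q^2 - 6*q + 9)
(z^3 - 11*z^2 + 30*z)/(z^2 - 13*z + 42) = z*(z - 5)/(z - 7)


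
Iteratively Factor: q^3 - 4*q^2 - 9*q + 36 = (q + 3)*(q^2 - 7*q + 12) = (q - 3)*(q + 3)*(q - 4)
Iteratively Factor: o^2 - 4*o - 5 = (o - 5)*(o + 1)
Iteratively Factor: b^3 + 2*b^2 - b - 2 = (b + 1)*(b^2 + b - 2) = (b - 1)*(b + 1)*(b + 2)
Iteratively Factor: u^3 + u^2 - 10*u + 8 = (u + 4)*(u^2 - 3*u + 2) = (u - 1)*(u + 4)*(u - 2)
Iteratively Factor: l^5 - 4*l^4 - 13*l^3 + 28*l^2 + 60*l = (l)*(l^4 - 4*l^3 - 13*l^2 + 28*l + 60) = l*(l - 5)*(l^3 + l^2 - 8*l - 12) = l*(l - 5)*(l - 3)*(l^2 + 4*l + 4) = l*(l - 5)*(l - 3)*(l + 2)*(l + 2)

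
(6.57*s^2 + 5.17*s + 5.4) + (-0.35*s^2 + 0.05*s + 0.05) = 6.22*s^2 + 5.22*s + 5.45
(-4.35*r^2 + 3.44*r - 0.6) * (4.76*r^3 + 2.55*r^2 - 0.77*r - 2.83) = -20.706*r^5 + 5.2819*r^4 + 9.2655*r^3 + 8.1317*r^2 - 9.2732*r + 1.698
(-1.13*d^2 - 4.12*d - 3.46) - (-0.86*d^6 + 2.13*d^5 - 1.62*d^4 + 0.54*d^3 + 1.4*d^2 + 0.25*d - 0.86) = 0.86*d^6 - 2.13*d^5 + 1.62*d^4 - 0.54*d^3 - 2.53*d^2 - 4.37*d - 2.6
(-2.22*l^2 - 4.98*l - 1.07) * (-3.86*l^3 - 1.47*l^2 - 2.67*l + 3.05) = 8.5692*l^5 + 22.4862*l^4 + 17.3782*l^3 + 8.0985*l^2 - 12.3321*l - 3.2635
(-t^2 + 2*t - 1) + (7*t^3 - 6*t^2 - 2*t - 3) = 7*t^3 - 7*t^2 - 4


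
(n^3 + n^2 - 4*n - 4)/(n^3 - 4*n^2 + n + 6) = (n + 2)/(n - 3)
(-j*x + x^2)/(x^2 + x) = (-j + x)/(x + 1)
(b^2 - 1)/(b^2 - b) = (b + 1)/b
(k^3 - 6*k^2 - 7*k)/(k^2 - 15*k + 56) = k*(k + 1)/(k - 8)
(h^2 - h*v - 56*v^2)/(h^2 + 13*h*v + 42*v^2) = (h - 8*v)/(h + 6*v)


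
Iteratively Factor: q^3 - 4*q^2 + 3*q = (q - 1)*(q^2 - 3*q) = (q - 3)*(q - 1)*(q)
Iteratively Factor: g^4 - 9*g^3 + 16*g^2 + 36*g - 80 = (g + 2)*(g^3 - 11*g^2 + 38*g - 40) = (g - 2)*(g + 2)*(g^2 - 9*g + 20) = (g - 5)*(g - 2)*(g + 2)*(g - 4)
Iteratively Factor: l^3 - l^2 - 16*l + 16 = (l - 1)*(l^2 - 16) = (l - 1)*(l + 4)*(l - 4)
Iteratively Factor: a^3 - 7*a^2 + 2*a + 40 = (a - 4)*(a^2 - 3*a - 10) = (a - 4)*(a + 2)*(a - 5)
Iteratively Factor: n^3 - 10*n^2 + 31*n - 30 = (n - 2)*(n^2 - 8*n + 15) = (n - 3)*(n - 2)*(n - 5)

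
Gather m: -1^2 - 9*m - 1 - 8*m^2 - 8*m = -8*m^2 - 17*m - 2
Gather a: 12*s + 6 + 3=12*s + 9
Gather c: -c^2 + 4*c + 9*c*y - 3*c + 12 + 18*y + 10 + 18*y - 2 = -c^2 + c*(9*y + 1) + 36*y + 20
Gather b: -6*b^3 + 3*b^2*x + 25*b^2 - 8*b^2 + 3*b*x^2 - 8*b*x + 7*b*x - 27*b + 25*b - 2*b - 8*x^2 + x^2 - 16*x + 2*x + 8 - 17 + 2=-6*b^3 + b^2*(3*x + 17) + b*(3*x^2 - x - 4) - 7*x^2 - 14*x - 7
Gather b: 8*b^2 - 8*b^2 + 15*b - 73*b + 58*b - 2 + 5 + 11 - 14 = 0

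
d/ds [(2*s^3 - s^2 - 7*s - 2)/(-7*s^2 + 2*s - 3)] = (-14*s^4 + 8*s^3 - 69*s^2 - 22*s + 25)/(49*s^4 - 28*s^3 + 46*s^2 - 12*s + 9)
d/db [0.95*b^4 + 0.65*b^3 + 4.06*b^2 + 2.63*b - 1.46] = 3.8*b^3 + 1.95*b^2 + 8.12*b + 2.63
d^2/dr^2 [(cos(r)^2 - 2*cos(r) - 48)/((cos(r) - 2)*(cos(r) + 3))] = 3*(55*(1 - cos(r)^2)^2 + cos(r)^5 + 76*cos(r)^3 + 382*cos(r)^2 - 263)/((cos(r) - 2)^3*(cos(r) + 3)^3)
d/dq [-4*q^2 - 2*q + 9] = -8*q - 2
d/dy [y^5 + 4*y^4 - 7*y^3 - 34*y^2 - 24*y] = 5*y^4 + 16*y^3 - 21*y^2 - 68*y - 24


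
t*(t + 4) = t^2 + 4*t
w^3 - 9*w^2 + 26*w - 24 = (w - 4)*(w - 3)*(w - 2)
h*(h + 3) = h^2 + 3*h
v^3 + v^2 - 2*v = v*(v - 1)*(v + 2)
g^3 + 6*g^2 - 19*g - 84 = (g - 4)*(g + 3)*(g + 7)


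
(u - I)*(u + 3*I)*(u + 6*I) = u^3 + 8*I*u^2 - 9*u + 18*I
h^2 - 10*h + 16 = (h - 8)*(h - 2)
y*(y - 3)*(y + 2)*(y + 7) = y^4 + 6*y^3 - 13*y^2 - 42*y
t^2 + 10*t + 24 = (t + 4)*(t + 6)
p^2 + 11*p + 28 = (p + 4)*(p + 7)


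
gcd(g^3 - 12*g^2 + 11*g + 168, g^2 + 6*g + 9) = g + 3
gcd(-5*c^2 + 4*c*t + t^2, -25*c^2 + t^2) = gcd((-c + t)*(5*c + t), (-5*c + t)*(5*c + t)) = 5*c + t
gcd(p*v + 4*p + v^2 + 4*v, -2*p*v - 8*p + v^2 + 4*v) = v + 4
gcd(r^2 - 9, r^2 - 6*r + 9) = r - 3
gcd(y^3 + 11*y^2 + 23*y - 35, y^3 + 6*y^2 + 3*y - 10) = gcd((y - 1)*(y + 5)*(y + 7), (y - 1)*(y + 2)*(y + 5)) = y^2 + 4*y - 5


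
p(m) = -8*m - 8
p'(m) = -8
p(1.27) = -18.16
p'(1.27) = -8.00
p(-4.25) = 26.00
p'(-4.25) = -8.00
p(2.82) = -30.56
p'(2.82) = -8.00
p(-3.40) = 19.20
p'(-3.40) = -8.00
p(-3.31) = 18.48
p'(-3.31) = -8.00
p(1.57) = -20.56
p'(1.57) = -8.00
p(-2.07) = 8.56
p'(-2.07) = -8.00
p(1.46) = -19.68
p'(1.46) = -8.00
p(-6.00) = 40.00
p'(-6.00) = -8.00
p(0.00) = -8.00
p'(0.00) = -8.00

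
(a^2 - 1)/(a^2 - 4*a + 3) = (a + 1)/(a - 3)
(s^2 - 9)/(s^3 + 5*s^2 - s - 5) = (s^2 - 9)/(s^3 + 5*s^2 - s - 5)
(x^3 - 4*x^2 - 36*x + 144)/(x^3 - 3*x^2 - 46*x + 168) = (x + 6)/(x + 7)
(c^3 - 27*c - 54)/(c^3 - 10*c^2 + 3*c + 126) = (c + 3)/(c - 7)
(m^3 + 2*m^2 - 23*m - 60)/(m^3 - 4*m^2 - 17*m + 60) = (m + 3)/(m - 3)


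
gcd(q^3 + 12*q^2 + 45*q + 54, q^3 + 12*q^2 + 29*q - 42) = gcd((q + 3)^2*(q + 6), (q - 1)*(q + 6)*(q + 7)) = q + 6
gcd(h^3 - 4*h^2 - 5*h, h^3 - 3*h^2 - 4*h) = h^2 + h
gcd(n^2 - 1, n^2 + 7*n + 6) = n + 1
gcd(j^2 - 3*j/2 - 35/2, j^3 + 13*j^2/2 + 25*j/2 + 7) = j + 7/2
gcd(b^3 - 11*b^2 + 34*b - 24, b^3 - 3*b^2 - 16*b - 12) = b - 6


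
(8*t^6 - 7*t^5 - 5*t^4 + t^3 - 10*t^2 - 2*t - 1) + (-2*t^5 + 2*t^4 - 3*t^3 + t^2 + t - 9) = 8*t^6 - 9*t^5 - 3*t^4 - 2*t^3 - 9*t^2 - t - 10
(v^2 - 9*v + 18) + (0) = v^2 - 9*v + 18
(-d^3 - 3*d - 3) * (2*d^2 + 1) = -2*d^5 - 7*d^3 - 6*d^2 - 3*d - 3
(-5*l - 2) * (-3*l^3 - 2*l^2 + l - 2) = 15*l^4 + 16*l^3 - l^2 + 8*l + 4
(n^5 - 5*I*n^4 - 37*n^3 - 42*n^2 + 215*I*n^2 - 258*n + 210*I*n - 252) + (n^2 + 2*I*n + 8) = n^5 - 5*I*n^4 - 37*n^3 - 41*n^2 + 215*I*n^2 - 258*n + 212*I*n - 244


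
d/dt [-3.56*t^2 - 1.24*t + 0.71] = -7.12*t - 1.24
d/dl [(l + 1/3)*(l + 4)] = 2*l + 13/3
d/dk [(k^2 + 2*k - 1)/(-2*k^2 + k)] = (5*k^2 - 4*k + 1)/(k^2*(4*k^2 - 4*k + 1))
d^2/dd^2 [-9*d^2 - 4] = -18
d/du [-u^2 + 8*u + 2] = 8 - 2*u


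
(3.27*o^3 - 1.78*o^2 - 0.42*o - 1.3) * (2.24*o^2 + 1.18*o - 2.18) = 7.3248*o^5 - 0.1286*o^4 - 10.1698*o^3 + 0.4728*o^2 - 0.6184*o + 2.834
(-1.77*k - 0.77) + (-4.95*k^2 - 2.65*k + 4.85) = -4.95*k^2 - 4.42*k + 4.08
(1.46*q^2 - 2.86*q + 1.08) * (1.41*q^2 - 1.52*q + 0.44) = 2.0586*q^4 - 6.2518*q^3 + 6.5124*q^2 - 2.9*q + 0.4752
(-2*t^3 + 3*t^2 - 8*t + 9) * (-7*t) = 14*t^4 - 21*t^3 + 56*t^2 - 63*t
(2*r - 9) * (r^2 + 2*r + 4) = 2*r^3 - 5*r^2 - 10*r - 36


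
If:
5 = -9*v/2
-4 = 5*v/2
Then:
No Solution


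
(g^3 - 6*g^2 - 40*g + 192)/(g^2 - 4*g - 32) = (g^2 + 2*g - 24)/(g + 4)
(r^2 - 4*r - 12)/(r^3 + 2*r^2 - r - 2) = (r - 6)/(r^2 - 1)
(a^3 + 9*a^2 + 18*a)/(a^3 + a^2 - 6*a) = (a + 6)/(a - 2)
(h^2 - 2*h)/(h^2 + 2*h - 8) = h/(h + 4)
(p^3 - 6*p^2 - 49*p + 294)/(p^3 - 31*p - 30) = (p^2 - 49)/(p^2 + 6*p + 5)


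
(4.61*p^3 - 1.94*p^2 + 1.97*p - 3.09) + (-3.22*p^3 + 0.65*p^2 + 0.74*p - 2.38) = 1.39*p^3 - 1.29*p^2 + 2.71*p - 5.47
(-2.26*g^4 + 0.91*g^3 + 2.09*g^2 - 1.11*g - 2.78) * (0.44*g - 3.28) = -0.9944*g^5 + 7.8132*g^4 - 2.0652*g^3 - 7.3436*g^2 + 2.4176*g + 9.1184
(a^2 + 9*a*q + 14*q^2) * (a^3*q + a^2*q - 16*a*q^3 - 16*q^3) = a^5*q + 9*a^4*q^2 + a^4*q - 2*a^3*q^3 + 9*a^3*q^2 - 144*a^2*q^4 - 2*a^2*q^3 - 224*a*q^5 - 144*a*q^4 - 224*q^5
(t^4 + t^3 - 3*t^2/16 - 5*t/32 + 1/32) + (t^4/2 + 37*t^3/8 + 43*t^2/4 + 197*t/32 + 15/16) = 3*t^4/2 + 45*t^3/8 + 169*t^2/16 + 6*t + 31/32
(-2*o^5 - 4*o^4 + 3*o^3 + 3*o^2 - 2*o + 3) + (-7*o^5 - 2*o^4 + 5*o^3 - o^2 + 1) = -9*o^5 - 6*o^4 + 8*o^3 + 2*o^2 - 2*o + 4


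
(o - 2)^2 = o^2 - 4*o + 4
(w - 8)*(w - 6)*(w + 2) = w^3 - 12*w^2 + 20*w + 96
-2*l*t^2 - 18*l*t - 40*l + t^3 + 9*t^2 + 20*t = (-2*l + t)*(t + 4)*(t + 5)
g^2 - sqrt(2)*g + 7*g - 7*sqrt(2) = (g + 7)*(g - sqrt(2))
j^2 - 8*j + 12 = (j - 6)*(j - 2)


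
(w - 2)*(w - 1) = w^2 - 3*w + 2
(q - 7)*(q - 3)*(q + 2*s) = q^3 + 2*q^2*s - 10*q^2 - 20*q*s + 21*q + 42*s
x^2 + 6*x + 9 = (x + 3)^2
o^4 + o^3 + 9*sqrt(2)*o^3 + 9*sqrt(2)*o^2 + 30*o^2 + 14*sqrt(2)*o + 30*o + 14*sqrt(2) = (o + 1)*(o + sqrt(2))^2*(o + 7*sqrt(2))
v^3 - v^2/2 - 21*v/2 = v*(v - 7/2)*(v + 3)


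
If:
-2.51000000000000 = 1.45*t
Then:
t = -1.73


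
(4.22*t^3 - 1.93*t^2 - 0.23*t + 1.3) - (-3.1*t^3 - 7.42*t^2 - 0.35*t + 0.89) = 7.32*t^3 + 5.49*t^2 + 0.12*t + 0.41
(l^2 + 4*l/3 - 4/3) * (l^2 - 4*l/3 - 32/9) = l^4 - 20*l^2/3 - 80*l/27 + 128/27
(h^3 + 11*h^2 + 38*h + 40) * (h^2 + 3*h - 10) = h^5 + 14*h^4 + 61*h^3 + 44*h^2 - 260*h - 400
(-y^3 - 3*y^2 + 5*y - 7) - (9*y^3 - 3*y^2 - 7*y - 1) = -10*y^3 + 12*y - 6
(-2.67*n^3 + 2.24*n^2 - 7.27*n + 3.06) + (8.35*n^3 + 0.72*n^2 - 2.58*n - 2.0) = 5.68*n^3 + 2.96*n^2 - 9.85*n + 1.06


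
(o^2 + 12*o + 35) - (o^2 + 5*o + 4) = 7*o + 31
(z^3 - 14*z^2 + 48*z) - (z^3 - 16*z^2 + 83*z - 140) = 2*z^2 - 35*z + 140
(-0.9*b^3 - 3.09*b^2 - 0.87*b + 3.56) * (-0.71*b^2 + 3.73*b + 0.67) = 0.639*b^5 - 1.1631*b^4 - 11.511*b^3 - 7.843*b^2 + 12.6959*b + 2.3852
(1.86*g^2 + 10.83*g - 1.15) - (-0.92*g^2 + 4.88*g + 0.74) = 2.78*g^2 + 5.95*g - 1.89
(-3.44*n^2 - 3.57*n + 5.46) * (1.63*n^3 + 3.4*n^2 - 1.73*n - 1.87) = -5.6072*n^5 - 17.5151*n^4 + 2.713*n^3 + 31.1729*n^2 - 2.7699*n - 10.2102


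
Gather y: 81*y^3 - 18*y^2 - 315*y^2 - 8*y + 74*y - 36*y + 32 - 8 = 81*y^3 - 333*y^2 + 30*y + 24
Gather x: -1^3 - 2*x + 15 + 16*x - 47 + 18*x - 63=32*x - 96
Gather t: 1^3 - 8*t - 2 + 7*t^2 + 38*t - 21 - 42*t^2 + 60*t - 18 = -35*t^2 + 90*t - 40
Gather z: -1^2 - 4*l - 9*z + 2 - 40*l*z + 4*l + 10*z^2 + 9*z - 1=-40*l*z + 10*z^2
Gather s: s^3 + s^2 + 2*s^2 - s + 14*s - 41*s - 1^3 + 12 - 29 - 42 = s^3 + 3*s^2 - 28*s - 60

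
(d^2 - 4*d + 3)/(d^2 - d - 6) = (d - 1)/(d + 2)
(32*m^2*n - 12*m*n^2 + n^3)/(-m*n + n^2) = (-32*m^2 + 12*m*n - n^2)/(m - n)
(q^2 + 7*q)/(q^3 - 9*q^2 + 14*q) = (q + 7)/(q^2 - 9*q + 14)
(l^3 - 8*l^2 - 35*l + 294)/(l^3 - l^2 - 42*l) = (l - 7)/l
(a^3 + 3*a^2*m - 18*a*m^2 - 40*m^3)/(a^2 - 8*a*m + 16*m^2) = (a^2 + 7*a*m + 10*m^2)/(a - 4*m)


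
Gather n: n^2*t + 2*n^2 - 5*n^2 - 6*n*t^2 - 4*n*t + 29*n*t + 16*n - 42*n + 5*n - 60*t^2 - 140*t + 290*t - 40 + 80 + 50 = n^2*(t - 3) + n*(-6*t^2 + 25*t - 21) - 60*t^2 + 150*t + 90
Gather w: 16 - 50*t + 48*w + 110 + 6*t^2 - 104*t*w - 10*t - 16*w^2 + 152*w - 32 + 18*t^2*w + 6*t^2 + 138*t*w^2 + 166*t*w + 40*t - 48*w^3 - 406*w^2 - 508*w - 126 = 12*t^2 - 20*t - 48*w^3 + w^2*(138*t - 422) + w*(18*t^2 + 62*t - 308) - 32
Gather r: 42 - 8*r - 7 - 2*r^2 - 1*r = -2*r^2 - 9*r + 35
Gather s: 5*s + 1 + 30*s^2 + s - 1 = 30*s^2 + 6*s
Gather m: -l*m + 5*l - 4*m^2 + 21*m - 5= 5*l - 4*m^2 + m*(21 - l) - 5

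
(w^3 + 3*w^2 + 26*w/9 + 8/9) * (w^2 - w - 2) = w^5 + 2*w^4 - 19*w^3/9 - 8*w^2 - 20*w/3 - 16/9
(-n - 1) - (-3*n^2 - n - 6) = 3*n^2 + 5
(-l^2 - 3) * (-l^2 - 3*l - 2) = l^4 + 3*l^3 + 5*l^2 + 9*l + 6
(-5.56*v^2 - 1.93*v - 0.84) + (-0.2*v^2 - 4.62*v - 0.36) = -5.76*v^2 - 6.55*v - 1.2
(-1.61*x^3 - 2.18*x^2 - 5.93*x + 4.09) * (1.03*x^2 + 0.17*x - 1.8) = -1.6583*x^5 - 2.5191*x^4 - 3.5805*x^3 + 7.1286*x^2 + 11.3693*x - 7.362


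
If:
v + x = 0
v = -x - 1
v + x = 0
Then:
No Solution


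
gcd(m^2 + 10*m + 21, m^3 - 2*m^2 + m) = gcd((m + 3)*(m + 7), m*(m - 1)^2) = 1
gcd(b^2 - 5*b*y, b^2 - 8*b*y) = b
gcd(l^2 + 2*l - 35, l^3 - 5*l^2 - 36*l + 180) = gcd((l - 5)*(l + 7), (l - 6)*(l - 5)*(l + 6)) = l - 5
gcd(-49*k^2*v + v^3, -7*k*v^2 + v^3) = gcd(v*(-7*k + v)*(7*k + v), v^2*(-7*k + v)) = -7*k*v + v^2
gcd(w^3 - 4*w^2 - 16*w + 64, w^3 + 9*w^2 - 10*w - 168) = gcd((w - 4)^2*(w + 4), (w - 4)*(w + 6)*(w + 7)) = w - 4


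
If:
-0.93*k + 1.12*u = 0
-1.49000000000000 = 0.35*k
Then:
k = -4.26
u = -3.53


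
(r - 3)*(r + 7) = r^2 + 4*r - 21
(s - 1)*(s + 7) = s^2 + 6*s - 7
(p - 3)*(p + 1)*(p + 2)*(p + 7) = p^4 + 7*p^3 - 7*p^2 - 55*p - 42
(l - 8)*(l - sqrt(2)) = l^2 - 8*l - sqrt(2)*l + 8*sqrt(2)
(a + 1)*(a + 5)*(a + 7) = a^3 + 13*a^2 + 47*a + 35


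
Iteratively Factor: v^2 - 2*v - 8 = (v + 2)*(v - 4)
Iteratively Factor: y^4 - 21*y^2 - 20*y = (y - 5)*(y^3 + 5*y^2 + 4*y) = y*(y - 5)*(y^2 + 5*y + 4) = y*(y - 5)*(y + 1)*(y + 4)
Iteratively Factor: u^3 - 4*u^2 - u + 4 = (u - 4)*(u^2 - 1) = (u - 4)*(u + 1)*(u - 1)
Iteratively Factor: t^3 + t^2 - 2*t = (t - 1)*(t^2 + 2*t) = t*(t - 1)*(t + 2)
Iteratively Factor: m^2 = (m)*(m)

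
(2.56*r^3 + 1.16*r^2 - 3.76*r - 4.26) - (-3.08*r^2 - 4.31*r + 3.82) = 2.56*r^3 + 4.24*r^2 + 0.55*r - 8.08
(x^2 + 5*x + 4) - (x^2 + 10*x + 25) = -5*x - 21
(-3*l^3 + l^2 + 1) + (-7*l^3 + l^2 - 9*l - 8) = -10*l^3 + 2*l^2 - 9*l - 7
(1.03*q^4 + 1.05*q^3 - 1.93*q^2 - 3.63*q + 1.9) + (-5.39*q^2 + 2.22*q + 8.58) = 1.03*q^4 + 1.05*q^3 - 7.32*q^2 - 1.41*q + 10.48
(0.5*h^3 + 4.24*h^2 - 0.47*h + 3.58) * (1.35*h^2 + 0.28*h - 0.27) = 0.675*h^5 + 5.864*h^4 + 0.4177*h^3 + 3.5566*h^2 + 1.1293*h - 0.9666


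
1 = 1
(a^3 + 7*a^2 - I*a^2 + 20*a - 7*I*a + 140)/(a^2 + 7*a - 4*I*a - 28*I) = (a^2 - I*a + 20)/(a - 4*I)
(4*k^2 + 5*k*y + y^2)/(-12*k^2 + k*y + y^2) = (k + y)/(-3*k + y)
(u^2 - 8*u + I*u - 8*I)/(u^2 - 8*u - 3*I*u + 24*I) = (u + I)/(u - 3*I)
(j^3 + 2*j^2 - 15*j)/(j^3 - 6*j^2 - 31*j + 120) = j/(j - 8)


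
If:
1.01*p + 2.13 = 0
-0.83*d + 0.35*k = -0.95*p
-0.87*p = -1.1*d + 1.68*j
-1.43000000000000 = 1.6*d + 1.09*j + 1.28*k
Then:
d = -1.86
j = -0.13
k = 1.31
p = -2.11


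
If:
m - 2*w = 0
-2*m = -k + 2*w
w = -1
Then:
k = -6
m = -2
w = -1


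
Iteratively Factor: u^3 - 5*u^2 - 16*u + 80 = (u + 4)*(u^2 - 9*u + 20) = (u - 4)*(u + 4)*(u - 5)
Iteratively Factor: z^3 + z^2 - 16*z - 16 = (z - 4)*(z^2 + 5*z + 4) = (z - 4)*(z + 4)*(z + 1)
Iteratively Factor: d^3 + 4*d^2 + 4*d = (d)*(d^2 + 4*d + 4) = d*(d + 2)*(d + 2)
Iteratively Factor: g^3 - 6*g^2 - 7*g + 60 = (g - 5)*(g^2 - g - 12) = (g - 5)*(g - 4)*(g + 3)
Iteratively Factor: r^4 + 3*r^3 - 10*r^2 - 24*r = (r)*(r^3 + 3*r^2 - 10*r - 24) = r*(r - 3)*(r^2 + 6*r + 8) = r*(r - 3)*(r + 2)*(r + 4)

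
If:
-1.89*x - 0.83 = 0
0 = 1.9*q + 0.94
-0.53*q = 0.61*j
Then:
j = 0.43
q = -0.49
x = -0.44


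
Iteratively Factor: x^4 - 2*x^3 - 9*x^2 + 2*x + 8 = (x - 4)*(x^3 + 2*x^2 - x - 2) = (x - 4)*(x + 2)*(x^2 - 1) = (x - 4)*(x + 1)*(x + 2)*(x - 1)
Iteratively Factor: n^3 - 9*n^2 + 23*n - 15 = (n - 5)*(n^2 - 4*n + 3) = (n - 5)*(n - 1)*(n - 3)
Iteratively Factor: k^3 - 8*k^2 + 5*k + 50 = (k - 5)*(k^2 - 3*k - 10) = (k - 5)*(k + 2)*(k - 5)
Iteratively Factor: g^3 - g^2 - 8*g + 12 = (g - 2)*(g^2 + g - 6) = (g - 2)^2*(g + 3)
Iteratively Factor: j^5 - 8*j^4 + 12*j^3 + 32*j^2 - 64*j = (j - 4)*(j^4 - 4*j^3 - 4*j^2 + 16*j) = j*(j - 4)*(j^3 - 4*j^2 - 4*j + 16) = j*(j - 4)*(j - 2)*(j^2 - 2*j - 8) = j*(j - 4)*(j - 2)*(j + 2)*(j - 4)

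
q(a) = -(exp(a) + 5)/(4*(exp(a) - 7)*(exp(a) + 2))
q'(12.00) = 0.00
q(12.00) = 0.00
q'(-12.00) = 0.00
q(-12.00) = 0.09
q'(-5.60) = -0.00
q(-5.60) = 0.09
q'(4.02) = 0.01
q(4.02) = -0.01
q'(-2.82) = -0.00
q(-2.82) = 0.09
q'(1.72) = 0.92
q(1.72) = 0.25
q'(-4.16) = -0.00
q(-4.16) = 0.09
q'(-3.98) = -0.00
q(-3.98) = 0.09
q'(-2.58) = -0.00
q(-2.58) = 0.09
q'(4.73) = 0.00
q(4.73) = -0.00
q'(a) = -exp(a)/(4*(exp(a) - 7)*(exp(a) + 2)) + (exp(a) + 5)*exp(a)/(4*(exp(a) - 7)*(exp(a) + 2)^2) + (exp(a) + 5)*exp(a)/(4*(exp(a) - 7)^2*(exp(a) + 2))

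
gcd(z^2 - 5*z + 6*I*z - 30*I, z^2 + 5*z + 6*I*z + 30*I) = z + 6*I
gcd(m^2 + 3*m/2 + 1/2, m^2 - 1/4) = m + 1/2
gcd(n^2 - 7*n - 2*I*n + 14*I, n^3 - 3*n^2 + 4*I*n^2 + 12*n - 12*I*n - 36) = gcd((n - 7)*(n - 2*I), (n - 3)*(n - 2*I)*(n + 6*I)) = n - 2*I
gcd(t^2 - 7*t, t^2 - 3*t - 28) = t - 7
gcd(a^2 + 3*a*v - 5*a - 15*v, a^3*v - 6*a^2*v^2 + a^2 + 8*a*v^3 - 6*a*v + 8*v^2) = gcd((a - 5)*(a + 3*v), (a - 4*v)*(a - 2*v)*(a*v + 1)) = 1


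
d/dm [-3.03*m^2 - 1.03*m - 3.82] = -6.06*m - 1.03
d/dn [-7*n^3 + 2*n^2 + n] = -21*n^2 + 4*n + 1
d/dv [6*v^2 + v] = 12*v + 1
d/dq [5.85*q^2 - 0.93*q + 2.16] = 11.7*q - 0.93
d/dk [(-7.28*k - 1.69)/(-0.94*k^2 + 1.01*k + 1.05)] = (6.8432*k^2 - 7.3528*k - (1.88*k - 1.01)*(7.28*k + 1.69) - 7.644)/(-0.94*k^2 + 1.01*k + 1.05)^2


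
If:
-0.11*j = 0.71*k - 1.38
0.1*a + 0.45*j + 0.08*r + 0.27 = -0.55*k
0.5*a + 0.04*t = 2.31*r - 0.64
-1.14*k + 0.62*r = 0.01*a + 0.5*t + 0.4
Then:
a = 7.26925058960363*t + 46.0403846869211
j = -2.34158770152541*t - 18.537998993148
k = 0.362781193194077*t + 4.81574632288208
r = 1.59074688086659*t + 10.2425075079916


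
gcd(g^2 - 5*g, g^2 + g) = g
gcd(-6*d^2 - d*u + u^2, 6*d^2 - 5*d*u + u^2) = -3*d + u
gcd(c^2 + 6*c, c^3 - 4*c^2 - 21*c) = c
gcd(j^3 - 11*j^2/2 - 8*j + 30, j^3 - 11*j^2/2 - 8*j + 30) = j^3 - 11*j^2/2 - 8*j + 30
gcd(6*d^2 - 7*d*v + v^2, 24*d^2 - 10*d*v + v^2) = -6*d + v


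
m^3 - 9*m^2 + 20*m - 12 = (m - 6)*(m - 2)*(m - 1)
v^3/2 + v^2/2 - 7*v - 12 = (v/2 + 1)*(v - 4)*(v + 3)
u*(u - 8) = u^2 - 8*u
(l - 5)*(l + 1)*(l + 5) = l^3 + l^2 - 25*l - 25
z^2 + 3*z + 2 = (z + 1)*(z + 2)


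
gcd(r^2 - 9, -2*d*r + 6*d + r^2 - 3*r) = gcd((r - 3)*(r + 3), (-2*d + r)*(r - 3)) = r - 3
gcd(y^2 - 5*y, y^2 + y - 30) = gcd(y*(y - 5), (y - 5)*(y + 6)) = y - 5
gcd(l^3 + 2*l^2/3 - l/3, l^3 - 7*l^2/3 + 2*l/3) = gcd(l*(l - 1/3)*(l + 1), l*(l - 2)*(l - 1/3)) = l^2 - l/3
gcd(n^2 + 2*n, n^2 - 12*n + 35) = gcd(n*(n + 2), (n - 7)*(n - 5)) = 1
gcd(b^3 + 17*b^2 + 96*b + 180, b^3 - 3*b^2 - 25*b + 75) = b + 5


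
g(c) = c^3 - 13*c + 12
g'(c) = 3*c^2 - 13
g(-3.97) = 1.04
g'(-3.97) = 34.28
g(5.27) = 89.85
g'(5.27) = 70.32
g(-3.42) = 16.46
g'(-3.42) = 22.09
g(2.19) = -5.97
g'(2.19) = 1.39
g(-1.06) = 24.59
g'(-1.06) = -9.63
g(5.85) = 136.15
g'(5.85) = 89.67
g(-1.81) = 29.60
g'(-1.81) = -3.17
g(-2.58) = 28.37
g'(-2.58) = 6.97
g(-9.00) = -600.00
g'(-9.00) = 230.00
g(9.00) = 624.00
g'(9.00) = 230.00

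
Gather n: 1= 1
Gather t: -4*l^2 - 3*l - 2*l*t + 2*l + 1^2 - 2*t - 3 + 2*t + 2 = -4*l^2 - 2*l*t - l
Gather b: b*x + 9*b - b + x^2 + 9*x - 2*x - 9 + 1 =b*(x + 8) + x^2 + 7*x - 8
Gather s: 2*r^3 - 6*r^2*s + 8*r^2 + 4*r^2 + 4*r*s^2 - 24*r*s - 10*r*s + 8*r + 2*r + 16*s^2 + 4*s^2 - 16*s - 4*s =2*r^3 + 12*r^2 + 10*r + s^2*(4*r + 20) + s*(-6*r^2 - 34*r - 20)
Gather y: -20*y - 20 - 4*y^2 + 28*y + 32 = -4*y^2 + 8*y + 12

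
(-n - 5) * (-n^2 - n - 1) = n^3 + 6*n^2 + 6*n + 5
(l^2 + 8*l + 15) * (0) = 0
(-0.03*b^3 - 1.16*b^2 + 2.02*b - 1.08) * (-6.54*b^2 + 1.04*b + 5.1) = 0.1962*b^5 + 7.5552*b^4 - 14.5702*b^3 + 3.248*b^2 + 9.1788*b - 5.508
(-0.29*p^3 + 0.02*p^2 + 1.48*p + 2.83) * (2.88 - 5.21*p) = 1.5109*p^4 - 0.9394*p^3 - 7.6532*p^2 - 10.4819*p + 8.1504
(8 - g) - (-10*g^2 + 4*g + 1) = 10*g^2 - 5*g + 7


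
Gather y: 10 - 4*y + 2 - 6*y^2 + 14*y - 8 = -6*y^2 + 10*y + 4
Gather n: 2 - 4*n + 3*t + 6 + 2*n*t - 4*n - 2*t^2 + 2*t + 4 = n*(2*t - 8) - 2*t^2 + 5*t + 12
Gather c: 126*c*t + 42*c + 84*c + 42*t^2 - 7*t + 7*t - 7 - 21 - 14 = c*(126*t + 126) + 42*t^2 - 42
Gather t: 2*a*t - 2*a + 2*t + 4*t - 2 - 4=-2*a + t*(2*a + 6) - 6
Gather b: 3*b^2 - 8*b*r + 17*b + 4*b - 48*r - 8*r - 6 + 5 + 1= 3*b^2 + b*(21 - 8*r) - 56*r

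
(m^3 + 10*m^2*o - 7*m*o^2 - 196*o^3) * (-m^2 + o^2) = -m^5 - 10*m^4*o + 8*m^3*o^2 + 206*m^2*o^3 - 7*m*o^4 - 196*o^5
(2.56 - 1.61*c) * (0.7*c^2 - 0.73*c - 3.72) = -1.127*c^3 + 2.9673*c^2 + 4.1204*c - 9.5232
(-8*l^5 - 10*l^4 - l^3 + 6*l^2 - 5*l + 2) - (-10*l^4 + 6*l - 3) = -8*l^5 - l^3 + 6*l^2 - 11*l + 5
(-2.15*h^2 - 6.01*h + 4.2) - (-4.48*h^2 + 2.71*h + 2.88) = 2.33*h^2 - 8.72*h + 1.32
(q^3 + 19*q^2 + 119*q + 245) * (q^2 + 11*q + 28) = q^5 + 30*q^4 + 356*q^3 + 2086*q^2 + 6027*q + 6860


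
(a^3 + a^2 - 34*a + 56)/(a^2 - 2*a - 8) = (a^2 + 5*a - 14)/(a + 2)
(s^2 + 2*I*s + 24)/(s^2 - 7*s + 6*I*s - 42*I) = (s - 4*I)/(s - 7)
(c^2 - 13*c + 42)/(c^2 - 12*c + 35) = (c - 6)/(c - 5)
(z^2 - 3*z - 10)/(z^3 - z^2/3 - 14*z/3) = 3*(z - 5)/(z*(3*z - 7))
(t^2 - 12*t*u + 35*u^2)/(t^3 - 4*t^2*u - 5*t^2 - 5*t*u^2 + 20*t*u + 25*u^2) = (t - 7*u)/(t^2 + t*u - 5*t - 5*u)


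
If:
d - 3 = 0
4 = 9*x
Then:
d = 3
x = 4/9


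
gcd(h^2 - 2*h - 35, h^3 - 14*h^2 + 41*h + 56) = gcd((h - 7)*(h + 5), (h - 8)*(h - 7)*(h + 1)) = h - 7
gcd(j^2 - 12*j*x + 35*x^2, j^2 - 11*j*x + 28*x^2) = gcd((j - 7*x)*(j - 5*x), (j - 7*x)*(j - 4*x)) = -j + 7*x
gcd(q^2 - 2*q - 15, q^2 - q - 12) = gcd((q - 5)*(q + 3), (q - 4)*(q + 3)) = q + 3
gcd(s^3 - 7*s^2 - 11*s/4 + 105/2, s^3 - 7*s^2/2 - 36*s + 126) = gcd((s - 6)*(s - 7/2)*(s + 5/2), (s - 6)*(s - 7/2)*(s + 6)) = s^2 - 19*s/2 + 21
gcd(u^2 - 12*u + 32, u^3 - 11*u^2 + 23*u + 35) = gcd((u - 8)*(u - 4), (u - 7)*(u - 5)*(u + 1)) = 1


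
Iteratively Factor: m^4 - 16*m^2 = (m - 4)*(m^3 + 4*m^2) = m*(m - 4)*(m^2 + 4*m) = m*(m - 4)*(m + 4)*(m)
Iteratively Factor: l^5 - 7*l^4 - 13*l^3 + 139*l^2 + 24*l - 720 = (l + 3)*(l^4 - 10*l^3 + 17*l^2 + 88*l - 240) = (l - 4)*(l + 3)*(l^3 - 6*l^2 - 7*l + 60) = (l - 4)^2*(l + 3)*(l^2 - 2*l - 15) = (l - 4)^2*(l + 3)^2*(l - 5)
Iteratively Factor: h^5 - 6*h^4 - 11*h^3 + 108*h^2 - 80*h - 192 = (h - 3)*(h^4 - 3*h^3 - 20*h^2 + 48*h + 64) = (h - 3)*(h + 4)*(h^3 - 7*h^2 + 8*h + 16) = (h - 3)*(h + 1)*(h + 4)*(h^2 - 8*h + 16) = (h - 4)*(h - 3)*(h + 1)*(h + 4)*(h - 4)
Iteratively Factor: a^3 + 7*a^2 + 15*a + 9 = (a + 1)*(a^2 + 6*a + 9) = (a + 1)*(a + 3)*(a + 3)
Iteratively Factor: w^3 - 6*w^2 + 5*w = (w - 1)*(w^2 - 5*w) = (w - 5)*(w - 1)*(w)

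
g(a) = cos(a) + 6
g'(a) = -sin(a)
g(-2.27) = 5.36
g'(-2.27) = 0.77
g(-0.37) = 6.93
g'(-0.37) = 0.36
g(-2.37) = 5.28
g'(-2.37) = 0.70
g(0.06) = 7.00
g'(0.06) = -0.06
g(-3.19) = 5.00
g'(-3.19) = -0.05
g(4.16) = 5.48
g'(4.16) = 0.85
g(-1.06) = 6.49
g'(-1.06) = 0.87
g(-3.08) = 5.00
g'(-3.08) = 0.06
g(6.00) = 6.96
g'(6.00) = 0.28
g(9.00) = 5.09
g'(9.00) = -0.41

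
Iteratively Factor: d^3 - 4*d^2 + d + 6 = (d + 1)*(d^2 - 5*d + 6) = (d - 2)*(d + 1)*(d - 3)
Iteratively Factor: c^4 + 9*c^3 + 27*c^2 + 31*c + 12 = (c + 1)*(c^3 + 8*c^2 + 19*c + 12) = (c + 1)*(c + 4)*(c^2 + 4*c + 3) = (c + 1)^2*(c + 4)*(c + 3)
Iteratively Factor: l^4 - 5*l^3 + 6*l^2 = (l)*(l^3 - 5*l^2 + 6*l) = l*(l - 2)*(l^2 - 3*l) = l^2*(l - 2)*(l - 3)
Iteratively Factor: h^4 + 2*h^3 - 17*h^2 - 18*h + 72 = (h + 3)*(h^3 - h^2 - 14*h + 24) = (h - 2)*(h + 3)*(h^2 + h - 12) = (h - 3)*(h - 2)*(h + 3)*(h + 4)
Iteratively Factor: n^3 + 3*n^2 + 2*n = (n)*(n^2 + 3*n + 2) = n*(n + 1)*(n + 2)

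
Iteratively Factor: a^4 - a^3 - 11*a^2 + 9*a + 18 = (a - 3)*(a^3 + 2*a^2 - 5*a - 6) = (a - 3)*(a - 2)*(a^2 + 4*a + 3) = (a - 3)*(a - 2)*(a + 3)*(a + 1)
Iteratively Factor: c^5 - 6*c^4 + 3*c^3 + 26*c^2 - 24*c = (c - 3)*(c^4 - 3*c^3 - 6*c^2 + 8*c) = (c - 4)*(c - 3)*(c^3 + c^2 - 2*c) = (c - 4)*(c - 3)*(c - 1)*(c^2 + 2*c) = (c - 4)*(c - 3)*(c - 1)*(c + 2)*(c)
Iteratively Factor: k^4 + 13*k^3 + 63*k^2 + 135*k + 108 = (k + 3)*(k^3 + 10*k^2 + 33*k + 36) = (k + 3)*(k + 4)*(k^2 + 6*k + 9) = (k + 3)^2*(k + 4)*(k + 3)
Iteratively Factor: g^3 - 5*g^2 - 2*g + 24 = (g - 3)*(g^2 - 2*g - 8) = (g - 4)*(g - 3)*(g + 2)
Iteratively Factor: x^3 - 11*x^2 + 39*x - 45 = (x - 3)*(x^2 - 8*x + 15) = (x - 3)^2*(x - 5)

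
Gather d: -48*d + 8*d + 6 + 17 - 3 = 20 - 40*d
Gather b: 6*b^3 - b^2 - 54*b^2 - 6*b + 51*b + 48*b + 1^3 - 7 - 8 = 6*b^3 - 55*b^2 + 93*b - 14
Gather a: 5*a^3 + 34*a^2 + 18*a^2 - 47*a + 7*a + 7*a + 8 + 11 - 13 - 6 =5*a^3 + 52*a^2 - 33*a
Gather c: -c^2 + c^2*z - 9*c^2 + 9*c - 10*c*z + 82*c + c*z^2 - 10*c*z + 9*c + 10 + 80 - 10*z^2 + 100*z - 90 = c^2*(z - 10) + c*(z^2 - 20*z + 100) - 10*z^2 + 100*z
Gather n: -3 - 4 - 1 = -8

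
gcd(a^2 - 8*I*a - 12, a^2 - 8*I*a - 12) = a^2 - 8*I*a - 12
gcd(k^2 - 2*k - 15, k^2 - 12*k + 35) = k - 5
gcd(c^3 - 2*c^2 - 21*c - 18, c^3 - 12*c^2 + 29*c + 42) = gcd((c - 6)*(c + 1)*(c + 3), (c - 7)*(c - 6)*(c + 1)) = c^2 - 5*c - 6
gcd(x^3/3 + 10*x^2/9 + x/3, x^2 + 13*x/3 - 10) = 1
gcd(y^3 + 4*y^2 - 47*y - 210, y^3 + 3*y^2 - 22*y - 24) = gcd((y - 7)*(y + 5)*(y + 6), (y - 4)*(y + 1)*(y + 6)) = y + 6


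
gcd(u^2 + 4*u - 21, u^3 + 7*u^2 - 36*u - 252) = u + 7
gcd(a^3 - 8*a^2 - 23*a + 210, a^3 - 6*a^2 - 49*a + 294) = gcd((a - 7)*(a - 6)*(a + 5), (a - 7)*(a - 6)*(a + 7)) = a^2 - 13*a + 42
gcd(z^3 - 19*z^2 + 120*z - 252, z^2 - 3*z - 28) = z - 7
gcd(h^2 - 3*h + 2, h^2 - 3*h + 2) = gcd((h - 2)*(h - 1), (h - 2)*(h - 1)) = h^2 - 3*h + 2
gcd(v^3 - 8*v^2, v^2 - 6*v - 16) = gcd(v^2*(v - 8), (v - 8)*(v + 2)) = v - 8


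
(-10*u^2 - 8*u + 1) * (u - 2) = -10*u^3 + 12*u^2 + 17*u - 2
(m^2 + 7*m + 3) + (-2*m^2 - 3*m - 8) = -m^2 + 4*m - 5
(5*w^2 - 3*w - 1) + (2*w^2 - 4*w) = 7*w^2 - 7*w - 1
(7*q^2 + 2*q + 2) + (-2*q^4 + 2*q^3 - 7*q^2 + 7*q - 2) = -2*q^4 + 2*q^3 + 9*q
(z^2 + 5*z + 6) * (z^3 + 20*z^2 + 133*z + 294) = z^5 + 25*z^4 + 239*z^3 + 1079*z^2 + 2268*z + 1764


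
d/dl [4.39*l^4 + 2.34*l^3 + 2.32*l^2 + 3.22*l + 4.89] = 17.56*l^3 + 7.02*l^2 + 4.64*l + 3.22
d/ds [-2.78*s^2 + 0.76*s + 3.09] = 0.76 - 5.56*s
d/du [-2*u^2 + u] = 1 - 4*u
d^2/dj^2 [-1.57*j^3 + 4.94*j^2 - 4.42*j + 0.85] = 9.88 - 9.42*j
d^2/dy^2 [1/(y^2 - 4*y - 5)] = 2*(y^2 - 4*y - 4*(y - 2)^2 - 5)/(-y^2 + 4*y + 5)^3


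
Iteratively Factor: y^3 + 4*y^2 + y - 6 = (y + 3)*(y^2 + y - 2) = (y - 1)*(y + 3)*(y + 2)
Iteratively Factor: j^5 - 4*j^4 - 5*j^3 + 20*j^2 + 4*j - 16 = (j - 4)*(j^4 - 5*j^2 + 4) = (j - 4)*(j + 1)*(j^3 - j^2 - 4*j + 4) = (j - 4)*(j + 1)*(j + 2)*(j^2 - 3*j + 2) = (j - 4)*(j - 2)*(j + 1)*(j + 2)*(j - 1)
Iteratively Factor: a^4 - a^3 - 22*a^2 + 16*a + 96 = (a + 2)*(a^3 - 3*a^2 - 16*a + 48) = (a - 3)*(a + 2)*(a^2 - 16) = (a - 3)*(a + 2)*(a + 4)*(a - 4)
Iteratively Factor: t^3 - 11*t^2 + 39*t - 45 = (t - 5)*(t^2 - 6*t + 9) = (t - 5)*(t - 3)*(t - 3)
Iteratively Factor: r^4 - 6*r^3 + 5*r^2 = (r - 1)*(r^3 - 5*r^2) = (r - 5)*(r - 1)*(r^2) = r*(r - 5)*(r - 1)*(r)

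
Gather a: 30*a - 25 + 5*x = 30*a + 5*x - 25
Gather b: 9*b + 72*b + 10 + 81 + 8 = 81*b + 99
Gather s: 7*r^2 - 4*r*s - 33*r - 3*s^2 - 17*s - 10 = 7*r^2 - 33*r - 3*s^2 + s*(-4*r - 17) - 10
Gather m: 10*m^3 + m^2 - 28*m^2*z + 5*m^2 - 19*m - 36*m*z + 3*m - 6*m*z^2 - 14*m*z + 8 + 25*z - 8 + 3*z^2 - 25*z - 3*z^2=10*m^3 + m^2*(6 - 28*z) + m*(-6*z^2 - 50*z - 16)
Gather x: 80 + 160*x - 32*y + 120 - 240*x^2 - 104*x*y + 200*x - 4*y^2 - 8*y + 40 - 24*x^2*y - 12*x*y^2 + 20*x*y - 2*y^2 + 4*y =x^2*(-24*y - 240) + x*(-12*y^2 - 84*y + 360) - 6*y^2 - 36*y + 240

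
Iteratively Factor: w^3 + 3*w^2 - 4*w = (w)*(w^2 + 3*w - 4) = w*(w - 1)*(w + 4)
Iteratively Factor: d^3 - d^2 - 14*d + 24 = (d - 3)*(d^2 + 2*d - 8) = (d - 3)*(d - 2)*(d + 4)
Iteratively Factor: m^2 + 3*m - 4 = (m + 4)*(m - 1)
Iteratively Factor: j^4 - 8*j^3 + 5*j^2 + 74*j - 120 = (j + 3)*(j^3 - 11*j^2 + 38*j - 40) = (j - 5)*(j + 3)*(j^2 - 6*j + 8) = (j - 5)*(j - 2)*(j + 3)*(j - 4)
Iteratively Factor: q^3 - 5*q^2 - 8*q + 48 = (q + 3)*(q^2 - 8*q + 16) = (q - 4)*(q + 3)*(q - 4)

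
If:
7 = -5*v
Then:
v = -7/5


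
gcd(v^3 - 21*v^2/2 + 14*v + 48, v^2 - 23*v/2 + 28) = v - 8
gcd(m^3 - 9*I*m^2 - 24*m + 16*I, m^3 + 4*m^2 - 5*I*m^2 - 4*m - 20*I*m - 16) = m^2 - 5*I*m - 4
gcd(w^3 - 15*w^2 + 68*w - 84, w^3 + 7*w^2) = 1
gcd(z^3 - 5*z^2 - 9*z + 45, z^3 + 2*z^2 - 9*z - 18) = z^2 - 9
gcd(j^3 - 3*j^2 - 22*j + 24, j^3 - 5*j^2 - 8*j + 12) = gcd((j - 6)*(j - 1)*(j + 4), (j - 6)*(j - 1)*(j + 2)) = j^2 - 7*j + 6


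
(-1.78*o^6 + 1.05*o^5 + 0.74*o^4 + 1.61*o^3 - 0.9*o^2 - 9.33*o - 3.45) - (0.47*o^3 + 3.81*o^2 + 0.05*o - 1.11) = -1.78*o^6 + 1.05*o^5 + 0.74*o^4 + 1.14*o^3 - 4.71*o^2 - 9.38*o - 2.34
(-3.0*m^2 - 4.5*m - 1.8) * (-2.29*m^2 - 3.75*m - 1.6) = 6.87*m^4 + 21.555*m^3 + 25.797*m^2 + 13.95*m + 2.88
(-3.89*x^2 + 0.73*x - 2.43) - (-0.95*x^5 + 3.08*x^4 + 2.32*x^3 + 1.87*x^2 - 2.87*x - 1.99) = 0.95*x^5 - 3.08*x^4 - 2.32*x^3 - 5.76*x^2 + 3.6*x - 0.44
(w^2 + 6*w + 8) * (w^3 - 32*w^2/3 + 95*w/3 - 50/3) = w^5 - 14*w^4/3 - 73*w^3/3 + 88*w^2 + 460*w/3 - 400/3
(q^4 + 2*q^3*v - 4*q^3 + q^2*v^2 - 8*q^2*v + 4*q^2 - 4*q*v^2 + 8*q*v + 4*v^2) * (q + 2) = q^5 + 2*q^4*v - 2*q^4 + q^3*v^2 - 4*q^3*v - 4*q^3 - 2*q^2*v^2 - 8*q^2*v + 8*q^2 - 4*q*v^2 + 16*q*v + 8*v^2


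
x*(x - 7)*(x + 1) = x^3 - 6*x^2 - 7*x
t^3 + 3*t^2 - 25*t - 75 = (t - 5)*(t + 3)*(t + 5)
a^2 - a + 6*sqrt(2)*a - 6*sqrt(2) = (a - 1)*(a + 6*sqrt(2))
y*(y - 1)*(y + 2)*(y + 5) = y^4 + 6*y^3 + 3*y^2 - 10*y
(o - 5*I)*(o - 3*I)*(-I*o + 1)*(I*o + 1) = o^4 - 8*I*o^3 - 14*o^2 - 8*I*o - 15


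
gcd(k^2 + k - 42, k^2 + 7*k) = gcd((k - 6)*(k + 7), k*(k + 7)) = k + 7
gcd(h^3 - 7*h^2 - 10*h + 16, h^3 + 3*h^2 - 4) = h^2 + h - 2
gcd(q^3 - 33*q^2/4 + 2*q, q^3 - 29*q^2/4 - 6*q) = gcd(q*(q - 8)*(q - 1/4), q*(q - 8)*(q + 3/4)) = q^2 - 8*q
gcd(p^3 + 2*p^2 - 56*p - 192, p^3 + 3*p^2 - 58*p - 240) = p^2 - 2*p - 48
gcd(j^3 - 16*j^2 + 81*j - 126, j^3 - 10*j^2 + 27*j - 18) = j^2 - 9*j + 18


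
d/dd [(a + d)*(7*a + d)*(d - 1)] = 7*a^2 + 16*a*d - 8*a + 3*d^2 - 2*d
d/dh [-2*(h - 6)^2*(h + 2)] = 2*(2 - 3*h)*(h - 6)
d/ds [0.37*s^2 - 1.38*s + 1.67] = 0.74*s - 1.38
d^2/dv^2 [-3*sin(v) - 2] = 3*sin(v)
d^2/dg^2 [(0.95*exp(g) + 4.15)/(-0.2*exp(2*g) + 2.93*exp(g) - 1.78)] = (-0.038*exp(4*g) - 1.2207*exp(3*g) + 9.3249*exp(2*g) - 34.672365*exp(g) - 24.65389)*exp(g)/(0.008*exp(6*g) - 0.3516*exp(5*g) + 5.36454*exp(4*g) - 31.412237*exp(3*g) + 47.744406*exp(2*g) - 27.850236*exp(g) + 5.639752)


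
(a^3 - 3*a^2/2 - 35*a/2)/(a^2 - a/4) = 2*(2*a^2 - 3*a - 35)/(4*a - 1)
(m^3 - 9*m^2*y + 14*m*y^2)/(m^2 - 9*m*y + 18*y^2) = m*(m^2 - 9*m*y + 14*y^2)/(m^2 - 9*m*y + 18*y^2)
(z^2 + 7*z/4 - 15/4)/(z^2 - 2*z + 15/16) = 4*(z + 3)/(4*z - 3)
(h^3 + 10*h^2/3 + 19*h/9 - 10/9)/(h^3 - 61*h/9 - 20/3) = (3*h^2 + 5*h - 2)/(3*h^2 - 5*h - 12)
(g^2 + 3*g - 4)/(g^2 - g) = (g + 4)/g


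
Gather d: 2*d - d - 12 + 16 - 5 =d - 1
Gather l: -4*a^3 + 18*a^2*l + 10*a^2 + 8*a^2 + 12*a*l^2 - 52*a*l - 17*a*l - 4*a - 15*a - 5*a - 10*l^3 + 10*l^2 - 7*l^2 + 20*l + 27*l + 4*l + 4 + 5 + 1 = -4*a^3 + 18*a^2 - 24*a - 10*l^3 + l^2*(12*a + 3) + l*(18*a^2 - 69*a + 51) + 10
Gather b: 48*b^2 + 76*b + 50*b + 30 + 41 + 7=48*b^2 + 126*b + 78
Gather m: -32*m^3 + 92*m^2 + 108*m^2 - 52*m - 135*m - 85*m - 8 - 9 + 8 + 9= -32*m^3 + 200*m^2 - 272*m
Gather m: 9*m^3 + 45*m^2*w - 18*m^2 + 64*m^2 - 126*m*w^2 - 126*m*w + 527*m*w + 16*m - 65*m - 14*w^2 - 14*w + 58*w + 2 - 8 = 9*m^3 + m^2*(45*w + 46) + m*(-126*w^2 + 401*w - 49) - 14*w^2 + 44*w - 6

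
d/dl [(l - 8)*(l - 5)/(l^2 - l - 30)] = 2*(6*l^2 - 70*l + 215)/(l^4 - 2*l^3 - 59*l^2 + 60*l + 900)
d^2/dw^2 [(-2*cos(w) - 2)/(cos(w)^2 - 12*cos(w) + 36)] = 2*(187*cos(w)/4 + 14*cos(2*w) + cos(3*w)/4 - 16)/(cos(w) - 6)^4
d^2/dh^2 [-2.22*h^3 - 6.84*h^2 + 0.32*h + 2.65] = -13.32*h - 13.68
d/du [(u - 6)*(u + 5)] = 2*u - 1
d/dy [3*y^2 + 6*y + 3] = 6*y + 6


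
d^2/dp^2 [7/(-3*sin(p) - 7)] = 21*(3*sin(p)^2 - 7*sin(p) - 6)/(3*sin(p) + 7)^3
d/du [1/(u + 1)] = -1/(u + 1)^2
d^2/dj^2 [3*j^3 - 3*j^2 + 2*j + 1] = 18*j - 6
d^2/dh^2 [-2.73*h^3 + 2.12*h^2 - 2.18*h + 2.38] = 4.24 - 16.38*h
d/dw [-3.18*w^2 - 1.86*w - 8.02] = -6.36*w - 1.86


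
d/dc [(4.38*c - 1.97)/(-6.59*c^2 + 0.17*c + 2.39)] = (28.8642*c^2 - 25.9646*c + 10.8031)/(43.4281*c^4 - 2.2406*c^3 - 31.4713*c^2 + 0.8126*c + 5.7121)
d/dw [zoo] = 0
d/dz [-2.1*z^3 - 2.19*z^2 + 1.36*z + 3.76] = -6.3*z^2 - 4.38*z + 1.36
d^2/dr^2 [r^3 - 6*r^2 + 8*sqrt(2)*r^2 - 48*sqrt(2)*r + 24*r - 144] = 6*r - 12 + 16*sqrt(2)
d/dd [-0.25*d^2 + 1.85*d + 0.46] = 1.85 - 0.5*d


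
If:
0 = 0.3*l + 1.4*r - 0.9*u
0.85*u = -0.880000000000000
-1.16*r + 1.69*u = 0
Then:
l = 3.93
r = -1.51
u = -1.04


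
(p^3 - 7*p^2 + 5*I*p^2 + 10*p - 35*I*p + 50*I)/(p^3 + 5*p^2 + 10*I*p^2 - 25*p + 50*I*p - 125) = (p^2 - 7*p + 10)/(p^2 + 5*p*(1 + I) + 25*I)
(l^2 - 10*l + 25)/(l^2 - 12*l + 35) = (l - 5)/(l - 7)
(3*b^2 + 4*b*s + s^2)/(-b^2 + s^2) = (3*b + s)/(-b + s)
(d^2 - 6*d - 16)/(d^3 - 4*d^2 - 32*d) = (d + 2)/(d*(d + 4))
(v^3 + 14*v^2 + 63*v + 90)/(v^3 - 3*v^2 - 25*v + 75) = (v^2 + 9*v + 18)/(v^2 - 8*v + 15)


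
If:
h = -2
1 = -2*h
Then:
No Solution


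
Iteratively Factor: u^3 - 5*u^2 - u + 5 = (u - 5)*(u^2 - 1) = (u - 5)*(u + 1)*(u - 1)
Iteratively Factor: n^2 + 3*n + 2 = (n + 2)*(n + 1)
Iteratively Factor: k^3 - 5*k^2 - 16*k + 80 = (k - 5)*(k^2 - 16) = (k - 5)*(k + 4)*(k - 4)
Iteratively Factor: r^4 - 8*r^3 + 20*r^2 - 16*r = (r)*(r^3 - 8*r^2 + 20*r - 16) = r*(r - 4)*(r^2 - 4*r + 4) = r*(r - 4)*(r - 2)*(r - 2)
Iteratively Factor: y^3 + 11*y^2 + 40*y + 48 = (y + 4)*(y^2 + 7*y + 12) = (y + 3)*(y + 4)*(y + 4)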